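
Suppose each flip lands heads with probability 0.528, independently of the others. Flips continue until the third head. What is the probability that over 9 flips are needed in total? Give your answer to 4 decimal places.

Needing more than 9 flips ⇔ fewer than 3 successes in the first 9. With X ~ Binomial(9, 0.528), P(Y > 9) = P(X ≤ 2).
  k=0: C(9,0)·0.528^0·0.472^9 = 0.001163
  k=1: C(9,1)·0.528^1·0.472^8 = 0.011706
  k=2: C(9,2)·0.528^2·0.472^7 = 0.052380
P(X ≤ 2) = 0.065249

0.0652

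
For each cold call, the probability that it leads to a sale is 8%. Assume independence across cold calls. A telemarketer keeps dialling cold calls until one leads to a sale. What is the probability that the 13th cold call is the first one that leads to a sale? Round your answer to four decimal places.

0.0294

Geometric (trials to first success), p = 0.08.
P(Y = 13) = (1−p)^12 · p = 0.36767 · 0.08 = 0.029413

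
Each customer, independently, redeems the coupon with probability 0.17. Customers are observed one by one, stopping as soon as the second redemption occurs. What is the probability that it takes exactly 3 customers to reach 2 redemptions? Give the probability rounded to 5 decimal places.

0.04797

Y = trial on which the second success occurs; negative binomial, r=2, p=0.17.
P(Y=3) = C(2,1) · p^2 · (1−p)^1
= 2 · 0.0289 · 0.83 = 0.0479740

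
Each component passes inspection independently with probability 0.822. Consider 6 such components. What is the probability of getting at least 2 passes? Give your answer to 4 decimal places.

0.9991

X ~ Binomial(6, 0.822); P(X ≥ 2) = Σ C(6,k) p^k (1−p)^(6−k) over k:
  k=2: C(6,2)·0.822^2·0.178^4 = 0.010175
  k=3: C(6,3)·0.822^3·0.178^3 = 0.062648
  k=4: C(6,4)·0.822^4·0.178^2 = 0.216979
  k=5: C(6,5)·0.822^5·0.178^1 = 0.400802
  k=6: C(6,6)·0.822^6·0.178^0 = 0.308483
Total = 0.999087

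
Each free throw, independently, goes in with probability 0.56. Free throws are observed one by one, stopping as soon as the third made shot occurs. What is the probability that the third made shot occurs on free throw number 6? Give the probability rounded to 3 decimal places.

0.150

Y = trial on which the third success occurs; negative binomial, r=3, p=0.56.
P(Y=6) = C(5,2) · p^3 · (1−p)^3
= 10 · 0.17562 · 0.085184 = 0.14960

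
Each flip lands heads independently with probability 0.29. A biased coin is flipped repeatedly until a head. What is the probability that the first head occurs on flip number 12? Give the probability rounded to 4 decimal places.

0.0067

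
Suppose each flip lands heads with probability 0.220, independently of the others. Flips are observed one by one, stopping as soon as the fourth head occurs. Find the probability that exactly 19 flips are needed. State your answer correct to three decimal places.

Y = trial on which the fourth success occurs; negative binomial, r=4, p=0.22.
P(Y=19) = C(18,3) · p^4 · (1−p)^15
= 816 · 0.0023426 · 0.024067 = 0.04600

0.046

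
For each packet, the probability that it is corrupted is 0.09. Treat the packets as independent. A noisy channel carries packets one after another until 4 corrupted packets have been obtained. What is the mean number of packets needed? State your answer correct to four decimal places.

Y = total packets until the fourth success; negative binomial with r=4, p=0.09.
E[Y] = r / p = 4 / 0.09 = 44.444444

44.4444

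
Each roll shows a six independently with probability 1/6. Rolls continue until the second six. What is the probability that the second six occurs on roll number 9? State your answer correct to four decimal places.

0.0620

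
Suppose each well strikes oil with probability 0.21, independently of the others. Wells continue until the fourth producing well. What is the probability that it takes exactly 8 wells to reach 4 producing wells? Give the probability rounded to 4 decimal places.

Y = trial on which the fourth success occurs; negative binomial, r=4, p=0.21.
P(Y=8) = C(7,3) · p^4 · (1−p)^4
= 35 · 0.0019448 · 0.3895 = 0.026513

0.0265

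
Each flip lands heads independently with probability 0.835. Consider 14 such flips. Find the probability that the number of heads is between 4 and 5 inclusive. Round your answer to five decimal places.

X ~ Binomial(14, 0.835); P(4 ≤ X ≤ 5) = Σ C(14,k) p^k (1−p)^(14−k) over k:
  k=4: C(14,4)·0.835^4·0.165^10 = 0.0000073
  k=5: C(14,5)·0.835^5·0.165^9 = 0.0000737
Total = 0.0000809

0.00008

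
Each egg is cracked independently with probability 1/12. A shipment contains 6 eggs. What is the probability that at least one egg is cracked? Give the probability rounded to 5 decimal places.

0.40671

P(at least one) = 1 − P(none) = 1 − (1 − 0.083333)^6
= 1 − 0.5932922 = 0.4067078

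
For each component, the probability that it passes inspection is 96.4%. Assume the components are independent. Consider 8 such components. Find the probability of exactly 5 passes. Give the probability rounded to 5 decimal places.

0.00218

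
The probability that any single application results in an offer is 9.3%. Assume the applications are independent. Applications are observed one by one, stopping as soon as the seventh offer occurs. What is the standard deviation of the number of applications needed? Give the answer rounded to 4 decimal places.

Y = total applications until the seventh success; negative binomial with r=7, p=0.093.
SD(Y) = √[r(1−p)/p²] = √(734.073303) = 27.093787

27.0938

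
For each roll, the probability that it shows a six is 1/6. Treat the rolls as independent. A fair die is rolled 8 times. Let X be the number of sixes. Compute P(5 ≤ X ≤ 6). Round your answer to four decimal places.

0.0046

X ~ Binomial(8, 0.166667); P(5 ≤ X ≤ 6) = Σ C(8,k) p^k (1−p)^(8−k) over k:
  k=5: C(8,5)·0.166667^5·0.833333^3 = 0.004168
  k=6: C(8,6)·0.166667^6·0.833333^2 = 0.000417
Total = 0.004584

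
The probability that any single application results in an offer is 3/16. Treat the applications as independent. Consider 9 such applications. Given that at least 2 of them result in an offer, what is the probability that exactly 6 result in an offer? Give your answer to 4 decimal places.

X ~ Binomial(9, 0.1875). Want P(X=6 | X≥2) = P(X=6) / P(X≥2).
P(X=6) = C(9,6)·0.1875^6·0.8125^3 = 0.001958
P(X≥2) = 1 − 0.154316 − 0.320502 = 0.525182
Ratio = 0.001958 / 0.525182 = 0.003728

0.0037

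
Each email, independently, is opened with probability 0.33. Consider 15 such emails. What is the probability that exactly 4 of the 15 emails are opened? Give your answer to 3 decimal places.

X ~ Binomial(n=15, p=0.33).
P(X=4) = C(15,4) · p^4 · (1−p)^11
= 1365 · 0.011859 · 0.012213 = 0.19770

0.198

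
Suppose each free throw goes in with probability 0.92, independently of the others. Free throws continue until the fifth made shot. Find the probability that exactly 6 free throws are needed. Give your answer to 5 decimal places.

0.26363

Y = trial on which the fifth success occurs; negative binomial, r=5, p=0.92.
P(Y=6) = C(5,4) · p^5 · (1−p)^1
= 5 · 0.65908 · 0.08 = 0.2636326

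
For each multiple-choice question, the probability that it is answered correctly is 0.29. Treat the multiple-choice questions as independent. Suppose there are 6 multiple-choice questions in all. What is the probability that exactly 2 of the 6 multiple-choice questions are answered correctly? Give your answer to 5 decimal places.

0.32057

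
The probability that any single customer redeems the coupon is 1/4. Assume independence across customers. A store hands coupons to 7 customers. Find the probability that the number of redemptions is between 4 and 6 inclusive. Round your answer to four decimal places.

0.0705

X ~ Binomial(7, 0.25); P(4 ≤ X ≤ 6) = Σ C(7,k) p^k (1−p)^(7−k) over k:
  k=4: C(7,4)·0.25^4·0.75^3 = 0.057678
  k=5: C(7,5)·0.25^5·0.75^2 = 0.011536
  k=6: C(7,6)·0.25^6·0.75^1 = 0.001282
Total = 0.070496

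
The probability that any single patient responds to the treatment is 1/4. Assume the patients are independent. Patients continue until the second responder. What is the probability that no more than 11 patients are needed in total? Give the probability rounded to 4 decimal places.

0.8029

Finishing within 11 patients ⇔ at least 2 successes in the first 11. With X ~ Binomial(11, 0.25), P(Y ≤ 11) = 1 − P(X ≤ 1).
  k=0: C(11,0)·0.25^0·0.75^11 = 0.042235
  k=1: C(11,1)·0.25^1·0.75^10 = 0.154862
1 − 0.197097 = 0.802903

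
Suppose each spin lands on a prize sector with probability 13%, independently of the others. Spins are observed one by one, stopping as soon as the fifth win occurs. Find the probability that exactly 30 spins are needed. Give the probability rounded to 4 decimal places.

0.0271

Y = trial on which the fifth success occurs; negative binomial, r=5, p=0.13.
P(Y=30) = C(29,4) · p^5 · (1−p)^25
= 23751 · 3.7129e-05 · 0.03076 = 0.027126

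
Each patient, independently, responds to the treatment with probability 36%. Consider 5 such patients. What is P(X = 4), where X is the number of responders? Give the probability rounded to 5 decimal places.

0.05375

X ~ Binomial(n=5, p=0.36).
P(X=4) = C(5,4) · p^4 · (1−p)^1
= 5 · 0.016796 · 0.64 = 0.0537477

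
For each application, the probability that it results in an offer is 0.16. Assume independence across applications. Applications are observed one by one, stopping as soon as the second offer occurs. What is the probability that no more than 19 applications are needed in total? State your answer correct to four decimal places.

Finishing within 19 applications ⇔ at least 2 successes in the first 19. With X ~ Binomial(19, 0.16), P(Y ≤ 19) = 1 − P(X ≤ 1).
  k=0: C(19,0)·0.16^0·0.84^19 = 0.036417
  k=1: C(19,1)·0.16^1·0.84^18 = 0.131796
1 − 0.168213 = 0.831787

0.8318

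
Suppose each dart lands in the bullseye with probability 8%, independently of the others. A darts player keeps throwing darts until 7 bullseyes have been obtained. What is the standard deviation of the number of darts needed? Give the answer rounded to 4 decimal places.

Y = total darts until the seventh success; negative binomial with r=7, p=0.08.
SD(Y) = √[r(1−p)/p²] = √(1006.250000) = 31.721444

31.7214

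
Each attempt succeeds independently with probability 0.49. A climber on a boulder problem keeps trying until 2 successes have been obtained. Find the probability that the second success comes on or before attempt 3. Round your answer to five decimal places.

0.48500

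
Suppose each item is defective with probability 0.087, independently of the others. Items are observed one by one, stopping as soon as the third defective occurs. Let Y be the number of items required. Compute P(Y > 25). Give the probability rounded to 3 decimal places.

Needing more than 25 items ⇔ fewer than 3 successes in the first 25. With X ~ Binomial(25, 0.087), P(Y > 25) = P(X ≤ 2).
  k=0: C(25,0)·0.087^0·0.913^25 = 0.10275
  k=1: C(25,1)·0.087^1·0.913^24 = 0.24477
  k=2: C(25,2)·0.087^2·0.913^23 = 0.27989
P(X ≤ 2) = 0.62741

0.627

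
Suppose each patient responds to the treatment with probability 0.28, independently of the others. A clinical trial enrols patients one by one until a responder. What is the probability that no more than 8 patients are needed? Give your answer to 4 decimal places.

0.9278

Y = number of patients to the first success; geometric, p = 0.28.
P(Y ≤ 8) = 1 − (1−p)^8 = 1 − 0.072220 = 0.927780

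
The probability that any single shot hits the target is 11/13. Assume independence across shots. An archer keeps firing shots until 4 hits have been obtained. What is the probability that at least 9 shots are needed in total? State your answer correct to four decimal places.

Needing more than 8 shots ⇔ fewer than 4 successes in the first 8. With X ~ Binomial(8, 0.846154), P(Y > 8) = P(X ≤ 3).
  k=0: C(8,0)·0.846154^0·0.153846^8 = 0.000000
  k=1: C(8,1)·0.846154^1·0.153846^7 = 0.000014
  k=2: C(8,2)·0.846154^2·0.153846^6 = 0.000266
  k=3: C(8,3)·0.846154^3·0.153846^5 = 0.002924
P(X ≤ 3) = 0.003204

0.0032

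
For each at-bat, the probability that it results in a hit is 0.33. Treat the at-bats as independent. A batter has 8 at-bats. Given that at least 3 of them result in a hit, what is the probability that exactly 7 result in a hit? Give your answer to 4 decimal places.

X ~ Binomial(8, 0.33). Want P(X=7 | X≥3) = P(X=7) / P(X≥3).
P(X=7) = C(8,7)·0.33^7·0.67^1 = 0.002284
P(X≥3) = 1 − 0.040607 − 0.160003 − 0.275826 = 0.523565
Ratio = 0.002284 / 0.523565 = 0.004363

0.0044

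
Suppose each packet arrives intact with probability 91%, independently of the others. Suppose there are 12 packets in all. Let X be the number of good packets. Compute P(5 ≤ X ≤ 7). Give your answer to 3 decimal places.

0.003

X ~ Binomial(12, 0.91); P(5 ≤ X ≤ 7) = Σ C(12,k) p^k (1−p)^(12−k) over k:
  k=5: C(12,5)·0.91^5·0.09^7 = 0.00002
  k=6: C(12,6)·0.91^6·0.09^6 = 0.00028
  k=7: C(12,7)·0.91^7·0.09^5 = 0.00242
Total = 0.00272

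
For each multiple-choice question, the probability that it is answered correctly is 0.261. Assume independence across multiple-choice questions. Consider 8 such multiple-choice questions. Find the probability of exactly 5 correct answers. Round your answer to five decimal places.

0.02737

X ~ Binomial(n=8, p=0.261).
P(X=5) = C(8,5) · p^5 · (1−p)^3
= 56 · 0.0012112 · 0.40358 = 0.0273731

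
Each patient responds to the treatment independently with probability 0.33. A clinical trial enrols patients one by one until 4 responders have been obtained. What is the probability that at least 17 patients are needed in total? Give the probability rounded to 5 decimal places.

Needing more than 16 patients ⇔ fewer than 4 successes in the first 16. With X ~ Binomial(16, 0.33), P(Y > 16) = P(X ≤ 3).
  k=0: C(16,0)·0.33^0·0.67^16 = 0.0016489
  k=1: C(16,1)·0.33^1·0.67^15 = 0.0129944
  k=2: C(16,2)·0.33^2·0.67^14 = 0.0480017
  k=3: C(16,3)·0.33^3·0.67^13 = 0.1103322
P(X ≤ 3) = 0.1729772

0.17298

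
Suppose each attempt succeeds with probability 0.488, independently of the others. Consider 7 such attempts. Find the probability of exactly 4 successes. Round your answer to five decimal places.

0.26641

X ~ Binomial(n=7, p=0.488).
P(X=4) = C(7,4) · p^4 · (1−p)^3
= 35 · 0.056713 · 0.13422 = 0.2664141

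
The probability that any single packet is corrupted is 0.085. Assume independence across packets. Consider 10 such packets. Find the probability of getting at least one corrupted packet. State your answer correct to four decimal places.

P(at least one) = 1 − P(none) = 1 − (1 − 0.085)^10
= 1 − 0.411349 = 0.588651

0.5887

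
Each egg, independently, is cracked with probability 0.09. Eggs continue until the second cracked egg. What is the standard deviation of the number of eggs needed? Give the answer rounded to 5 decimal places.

Y = total eggs until the second success; negative binomial with r=2, p=0.09.
SD(Y) = √[r(1−p)/p²] = √(224.6913580) = 14.9897084

14.98971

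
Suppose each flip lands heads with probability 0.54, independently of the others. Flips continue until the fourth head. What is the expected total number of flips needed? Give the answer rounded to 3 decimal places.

Y = total flips until the fourth success; negative binomial with r=4, p=0.54.
E[Y] = r / p = 4 / 0.54 = 7.40741

7.407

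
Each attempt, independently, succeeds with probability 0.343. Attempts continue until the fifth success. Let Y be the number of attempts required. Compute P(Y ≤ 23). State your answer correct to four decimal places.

Finishing within 23 attempts ⇔ at least 5 successes in the first 23. With X ~ Binomial(23, 0.343), P(Y ≤ 23) = 1 − P(X ≤ 4).
  k=0: C(23,0)·0.343^0·0.657^23 = 0.000064
  k=1: C(23,1)·0.343^1·0.657^22 = 0.000765
  k=2: C(23,2)·0.343^2·0.657^21 = 0.004391
  k=3: C(23,3)·0.343^3·0.657^20 = 0.016048
  k=4: C(23,4)·0.343^4·0.657^19 = 0.041890
1 − 0.063157 = 0.936843

0.9368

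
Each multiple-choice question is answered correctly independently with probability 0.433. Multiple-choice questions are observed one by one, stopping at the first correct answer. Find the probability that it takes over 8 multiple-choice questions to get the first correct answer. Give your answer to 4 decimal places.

Y = number of multiple-choice questions to the first success; geometric, p = 0.433.
P(Y > 8) = P(first 8 all fail) = (1−p)^8 = 0.010682

0.0107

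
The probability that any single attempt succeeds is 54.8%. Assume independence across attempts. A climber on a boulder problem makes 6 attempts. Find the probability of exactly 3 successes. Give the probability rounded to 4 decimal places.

0.3039

X ~ Binomial(n=6, p=0.548).
P(X=3) = C(6,3) · p^3 · (1−p)^3
= 20 · 0.16457 · 0.092345 = 0.303939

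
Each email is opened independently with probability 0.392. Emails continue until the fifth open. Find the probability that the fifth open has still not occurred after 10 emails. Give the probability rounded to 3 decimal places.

0.653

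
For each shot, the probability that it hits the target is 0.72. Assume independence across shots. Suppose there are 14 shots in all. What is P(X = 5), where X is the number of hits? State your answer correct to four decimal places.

0.0041

X ~ Binomial(n=14, p=0.72).
P(X=5) = C(14,5) · p^5 · (1−p)^9
= 2002 · 0.19349 · 1.0578e-05 = 0.004098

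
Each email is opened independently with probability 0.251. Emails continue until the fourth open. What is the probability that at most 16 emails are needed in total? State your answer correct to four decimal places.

0.5986

Finishing within 16 emails ⇔ at least 4 successes in the first 16. With X ~ Binomial(16, 0.251), P(Y ≤ 16) = 1 − P(X ≤ 3).
  k=0: C(16,0)·0.251^0·0.749^16 = 0.009811
  k=1: C(16,1)·0.251^1·0.749^15 = 0.052604
  k=2: C(16,2)·0.251^2·0.749^14 = 0.132213
  k=3: C(16,3)·0.251^3·0.749^13 = 0.206763
1 − 0.401391 = 0.598609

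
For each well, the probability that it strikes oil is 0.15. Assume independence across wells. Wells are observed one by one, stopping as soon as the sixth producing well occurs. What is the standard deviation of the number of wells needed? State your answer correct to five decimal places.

15.05545

Y = total wells until the sixth success; negative binomial with r=6, p=0.15.
SD(Y) = √[r(1−p)/p²] = √(226.6666667) = 15.0554531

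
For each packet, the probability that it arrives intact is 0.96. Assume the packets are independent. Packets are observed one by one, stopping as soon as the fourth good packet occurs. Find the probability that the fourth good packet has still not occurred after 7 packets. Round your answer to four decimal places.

0.0001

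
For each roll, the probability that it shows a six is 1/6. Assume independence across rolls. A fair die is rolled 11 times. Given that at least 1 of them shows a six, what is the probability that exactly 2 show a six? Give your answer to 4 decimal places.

0.3421

X ~ Binomial(11, 0.166667). Want P(X=2 | X≥1) = P(X=2) / P(X≥1).
P(X=2) = C(11,2)·0.166667^2·0.833333^9 = 0.296094
P(X≥1) = 1 − 0.134588 = 0.865412
Ratio = 0.296094 / 0.865412 = 0.342142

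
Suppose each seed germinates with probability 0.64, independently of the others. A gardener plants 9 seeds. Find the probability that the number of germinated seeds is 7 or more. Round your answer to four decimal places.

X ~ Binomial(9, 0.64); P(X ≥ 7) = Σ C(9,k) p^k (1−p)^(9−k) over k:
  k=7: C(9,7)·0.64^7·0.36^2 = 0.205195
  k=8: C(9,8)·0.64^8·0.36^1 = 0.091198
  k=9: C(9,9)·0.64^9·0.36^0 = 0.018014
Total = 0.314408

0.3144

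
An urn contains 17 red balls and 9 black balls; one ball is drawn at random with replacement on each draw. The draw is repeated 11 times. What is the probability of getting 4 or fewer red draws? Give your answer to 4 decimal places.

0.0473

X ~ Binomial(11, 0.653846); P(X ≤ 4) = Σ C(11,k) p^k (1−p)^(11−k) over k:
  k=0: C(11,0)·0.653846^0·0.346154^11 = 0.000009
  k=1: C(11,1)·0.653846^1·0.346154^10 = 0.000178
  k=2: C(11,2)·0.653846^2·0.346154^9 = 0.001678
  k=3: C(11,3)·0.653846^3·0.346154^8 = 0.009507
  k=4: C(11,4)·0.653846^4·0.346154^7 = 0.035917
Total = 0.047288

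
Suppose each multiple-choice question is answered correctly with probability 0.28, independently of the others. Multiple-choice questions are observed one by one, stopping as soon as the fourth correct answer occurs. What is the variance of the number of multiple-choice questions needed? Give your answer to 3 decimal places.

36.735

Y = total multiple-choice questions until the fourth success; negative binomial with r=4, p=0.28.
Var(Y) = r(1−p)/p² = 4·0.72 / 0.28² = 36.73469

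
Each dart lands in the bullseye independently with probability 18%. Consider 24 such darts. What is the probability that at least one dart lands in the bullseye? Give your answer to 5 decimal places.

0.99146

P(at least one) = 1 − P(none) = 1 − (1 − 0.18)^24
= 1 − 0.0085415 = 0.9914585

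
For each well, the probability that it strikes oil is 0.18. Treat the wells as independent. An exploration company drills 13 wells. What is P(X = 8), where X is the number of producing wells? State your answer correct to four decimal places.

0.0005

X ~ Binomial(n=13, p=0.18).
P(X=8) = C(13,8) · p^8 · (1−p)^5
= 1287 · 1.102e-06 · 0.37074 = 0.000526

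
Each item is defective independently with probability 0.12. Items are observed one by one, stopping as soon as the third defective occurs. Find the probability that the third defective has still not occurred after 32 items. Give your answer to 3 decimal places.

Needing more than 32 items ⇔ fewer than 3 successes in the first 32. With X ~ Binomial(32, 0.12), P(Y > 32) = P(X ≤ 2).
  k=0: C(32,0)·0.12^0·0.88^32 = 0.01673
  k=1: C(32,1)·0.12^1·0.88^31 = 0.07300
  k=2: C(32,2)·0.12^2·0.88^30 = 0.15429
P(X ≤ 2) = 0.24401

0.244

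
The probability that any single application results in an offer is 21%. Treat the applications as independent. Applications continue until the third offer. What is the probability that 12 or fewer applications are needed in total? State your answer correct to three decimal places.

0.477

Finishing within 12 applications ⇔ at least 3 successes in the first 12. With X ~ Binomial(12, 0.21), P(Y ≤ 12) = 1 − P(X ≤ 2).
  k=0: C(12,0)·0.21^0·0.79^12 = 0.05909
  k=1: C(12,1)·0.21^1·0.79^11 = 0.18849
  k=2: C(12,2)·0.21^2·0.79^10 = 0.27558
1 − 0.52317 = 0.47683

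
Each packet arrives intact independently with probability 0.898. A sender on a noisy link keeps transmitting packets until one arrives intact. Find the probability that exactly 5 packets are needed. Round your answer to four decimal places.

Geometric (trials to first success), p = 0.898.
P(Y = 5) = (1−p)^4 · p = 0.00010824 · 0.898 = 0.000097

0.0001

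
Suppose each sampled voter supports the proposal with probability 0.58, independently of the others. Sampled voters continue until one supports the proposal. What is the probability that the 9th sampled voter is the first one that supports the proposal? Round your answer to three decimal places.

Geometric (trials to first success), p = 0.58.
P(Y = 9) = (1−p)^8 · p = 0.00096827 · 0.58 = 0.00056

0.001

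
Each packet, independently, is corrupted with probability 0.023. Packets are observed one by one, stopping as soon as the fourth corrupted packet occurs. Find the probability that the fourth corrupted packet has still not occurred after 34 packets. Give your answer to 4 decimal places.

0.9925

Needing more than 34 packets ⇔ fewer than 4 successes in the first 34. With X ~ Binomial(34, 0.023), P(Y > 34) = P(X ≤ 3).
  k=0: C(34,0)·0.023^0·0.977^34 = 0.453331
  k=1: C(34,1)·0.023^1·0.977^33 = 0.362850
  k=2: C(34,2)·0.023^2·0.977^32 = 0.140943
  k=3: C(34,3)·0.023^3·0.977^31 = 0.035392
P(X ≤ 3) = 0.992516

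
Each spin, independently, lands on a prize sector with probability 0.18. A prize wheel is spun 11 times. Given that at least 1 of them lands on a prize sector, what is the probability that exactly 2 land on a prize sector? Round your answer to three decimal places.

X ~ Binomial(11, 0.18). Want P(X=2 | X≥1) = P(X=2) / P(X≥1).
P(X=2) = C(11,2)·0.18^2·0.82^9 = 0.29870
P(X≥1) = 1 − 0.11271 = 0.88729
Ratio = 0.29870 / 0.88729 = 0.33664

0.337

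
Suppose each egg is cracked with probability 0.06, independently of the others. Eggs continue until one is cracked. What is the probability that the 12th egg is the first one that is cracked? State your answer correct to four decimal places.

0.0304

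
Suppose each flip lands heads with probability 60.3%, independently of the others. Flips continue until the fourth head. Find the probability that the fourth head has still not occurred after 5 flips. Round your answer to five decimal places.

Needing more than 5 flips ⇔ fewer than 4 successes in the first 5. With X ~ Binomial(5, 0.603), P(Y > 5) = P(X ≤ 3).
  k=0: C(5,0)·0.603^0·0.397^5 = 0.0098617
  k=1: C(5,1)·0.603^1·0.397^4 = 0.0748944
  k=2: C(5,2)·0.603^2·0.397^3 = 0.2275130
  k=3: C(5,3)·0.603^3·0.397^2 = 0.3455675
P(X ≤ 3) = 0.6578366

0.65784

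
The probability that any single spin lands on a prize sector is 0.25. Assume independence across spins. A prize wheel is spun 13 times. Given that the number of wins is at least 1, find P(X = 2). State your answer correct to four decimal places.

0.2109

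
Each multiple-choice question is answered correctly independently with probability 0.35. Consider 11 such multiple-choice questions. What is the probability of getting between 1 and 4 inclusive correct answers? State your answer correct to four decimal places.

X ~ Binomial(11, 0.35); P(1 ≤ X ≤ 4) = Σ C(11,k) p^k (1−p)^(11−k) over k:
  k=1: C(11,1)·0.35^1·0.65^10 = 0.051832
  k=2: C(11,2)·0.35^2·0.65^9 = 0.139547
  k=3: C(11,3)·0.35^3·0.65^8 = 0.225421
  k=4: C(11,4)·0.35^4·0.65^7 = 0.242761
Total = 0.659561

0.6596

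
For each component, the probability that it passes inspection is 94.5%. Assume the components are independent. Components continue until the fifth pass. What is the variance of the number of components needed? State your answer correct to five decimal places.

0.30794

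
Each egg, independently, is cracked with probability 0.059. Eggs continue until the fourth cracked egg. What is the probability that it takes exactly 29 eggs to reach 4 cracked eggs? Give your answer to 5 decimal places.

Y = trial on which the fourth success occurs; negative binomial, r=4, p=0.059.
P(Y=29) = C(28,3) · p^4 · (1−p)^25
= 3276 · 1.2117e-05 · 0.21865 = 0.0086795

0.00868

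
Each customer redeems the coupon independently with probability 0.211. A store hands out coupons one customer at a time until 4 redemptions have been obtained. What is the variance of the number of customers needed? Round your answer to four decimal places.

70.8879

Y = total customers until the fourth success; negative binomial with r=4, p=0.211.
Var(Y) = r(1−p)/p² = 4·0.789 / 0.211² = 70.887896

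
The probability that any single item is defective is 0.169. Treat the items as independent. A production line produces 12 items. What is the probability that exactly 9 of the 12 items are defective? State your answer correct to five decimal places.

X ~ Binomial(n=12, p=0.169).
P(X=9) = C(12,9) · p^9 · (1−p)^3
= 220 · 1.1246e-07 · 0.57386 = 0.0000142

0.00001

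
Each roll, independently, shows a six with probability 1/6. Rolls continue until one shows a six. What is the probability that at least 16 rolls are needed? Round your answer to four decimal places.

Y = number of rolls to the first success; geometric, p = 0.166667.
P(Y > 15) = P(first 15 all fail) = (1−p)^15 = 0.064905

0.0649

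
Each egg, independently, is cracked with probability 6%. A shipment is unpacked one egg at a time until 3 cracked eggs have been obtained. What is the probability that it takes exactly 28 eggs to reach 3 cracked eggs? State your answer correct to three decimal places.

0.016

Y = trial on which the third success occurs; negative binomial, r=3, p=0.06.
P(Y=28) = C(27,2) · p^3 · (1−p)^25
= 351 · 0.000216 · 0.21291 = 0.01614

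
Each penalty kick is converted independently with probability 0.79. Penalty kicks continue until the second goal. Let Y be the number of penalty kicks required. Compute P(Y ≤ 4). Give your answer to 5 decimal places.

0.96879

Finishing within 4 penalty kicks ⇔ at least 2 successes in the first 4. With X ~ Binomial(4, 0.79), P(Y ≤ 4) = 1 − P(X ≤ 1).
  k=0: C(4,0)·0.79^0·0.21^4 = 0.0019448
  k=1: C(4,1)·0.79^1·0.21^3 = 0.0292648
1 − 0.0312096 = 0.9687904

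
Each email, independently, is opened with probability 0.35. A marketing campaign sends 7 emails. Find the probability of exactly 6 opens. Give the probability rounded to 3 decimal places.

X ~ Binomial(n=7, p=0.35).
P(X=6) = C(7,6) · p^6 · (1−p)^1
= 7 · 0.0018383 · 0.65 = 0.00836

0.008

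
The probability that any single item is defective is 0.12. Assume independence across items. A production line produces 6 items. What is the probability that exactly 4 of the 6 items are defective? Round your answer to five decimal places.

0.00241

X ~ Binomial(n=6, p=0.12).
P(X=4) = C(6,4) · p^4 · (1−p)^2
= 15 · 0.00020736 · 0.7744 = 0.0024087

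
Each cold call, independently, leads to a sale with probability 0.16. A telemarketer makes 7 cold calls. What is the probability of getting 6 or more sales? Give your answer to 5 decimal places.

0.00010

X ~ Binomial(7, 0.16); P(X ≥ 6) = Σ C(7,k) p^k (1−p)^(7−k) over k:
  k=6: C(7,6)·0.16^6·0.84^1 = 0.0000987
  k=7: C(7,7)·0.16^7·0.84^0 = 0.0000027
Total = 0.0001013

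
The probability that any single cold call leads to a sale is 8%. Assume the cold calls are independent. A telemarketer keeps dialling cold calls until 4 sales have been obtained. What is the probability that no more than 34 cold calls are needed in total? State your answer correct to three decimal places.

Finishing within 34 cold calls ⇔ at least 4 successes in the first 34. With X ~ Binomial(34, 0.08), P(Y ≤ 34) = 1 − P(X ≤ 3).
  k=0: C(34,0)·0.08^0·0.92^34 = 0.05872
  k=1: C(34,1)·0.08^1·0.92^33 = 0.17361
  k=2: C(34,2)·0.08^2·0.92^32 = 0.24909
  k=3: C(34,3)·0.08^3·0.92^31 = 0.23104
1 − 0.71245 = 0.28755

0.288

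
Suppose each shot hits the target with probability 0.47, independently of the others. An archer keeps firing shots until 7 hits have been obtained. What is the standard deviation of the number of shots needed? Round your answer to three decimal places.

Y = total shots until the seventh success; negative binomial with r=7, p=0.47.
SD(Y) = √[r(1−p)/p²] = √(16.79493) = 4.09816

4.098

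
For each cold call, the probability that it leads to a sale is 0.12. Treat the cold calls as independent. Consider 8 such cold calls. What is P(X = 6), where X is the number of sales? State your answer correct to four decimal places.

X ~ Binomial(n=8, p=0.12).
P(X=6) = C(8,6) · p^6 · (1−p)^2
= 28 · 2.986e-06 · 0.7744 = 0.000065

0.0001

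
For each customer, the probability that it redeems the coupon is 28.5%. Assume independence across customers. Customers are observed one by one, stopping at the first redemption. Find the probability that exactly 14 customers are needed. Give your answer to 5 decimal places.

Geometric (trials to first success), p = 0.285.
P(Y = 14) = (1−p)^13 · p = 0.012764 · 0.285 = 0.0036377

0.00364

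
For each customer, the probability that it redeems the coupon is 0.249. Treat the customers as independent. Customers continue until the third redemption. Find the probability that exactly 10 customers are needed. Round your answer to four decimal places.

0.0749

Y = trial on which the third success occurs; negative binomial, r=3, p=0.249.
P(Y=10) = C(9,2) · p^3 · (1−p)^7
= 36 · 0.015438 · 0.13473 = 0.074882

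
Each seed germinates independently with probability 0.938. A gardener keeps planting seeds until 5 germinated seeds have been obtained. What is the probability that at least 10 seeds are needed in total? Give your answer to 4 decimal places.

0.0001

Needing more than 9 seeds ⇔ fewer than 5 successes in the first 9. With X ~ Binomial(9, 0.938), P(Y > 9) = P(X ≤ 4).
  k=0: C(9,0)·0.938^0·0.062^9 = 0.000000
  k=1: C(9,1)·0.938^1·0.062^8 = 0.000000
  k=2: C(9,2)·0.938^2·0.062^7 = 0.000000
  k=3: C(9,3)·0.938^3·0.062^6 = 0.000004
  k=4: C(9,4)·0.938^4·0.062^5 = 0.000089
P(X ≤ 4) = 0.000093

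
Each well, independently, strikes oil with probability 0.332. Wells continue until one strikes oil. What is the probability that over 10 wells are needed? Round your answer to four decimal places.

Y = number of wells to the first success; geometric, p = 0.332.
P(Y > 10) = P(first 10 all fail) = (1−p)^10 = 0.017691

0.0177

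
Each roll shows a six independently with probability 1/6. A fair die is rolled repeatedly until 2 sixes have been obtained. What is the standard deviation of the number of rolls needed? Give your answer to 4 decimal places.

7.7460

Y = total rolls until the second success; negative binomial with r=2, p=0.166667.
SD(Y) = √[r(1−p)/p²] = √(60.000000) = 7.745967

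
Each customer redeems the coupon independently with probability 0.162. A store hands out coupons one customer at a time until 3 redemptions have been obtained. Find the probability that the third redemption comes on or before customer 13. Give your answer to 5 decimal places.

Finishing within 13 customers ⇔ at least 3 successes in the first 13. With X ~ Binomial(13, 0.162), P(Y ≤ 13) = 1 − P(X ≤ 2).
  k=0: C(13,0)·0.162^0·0.838^13 = 0.1005014
  k=1: C(13,1)·0.162^1·0.838^12 = 0.2525728
  k=2: C(13,2)·0.162^2·0.838^11 = 0.2929603
1 − 0.6460346 = 0.3539654

0.35397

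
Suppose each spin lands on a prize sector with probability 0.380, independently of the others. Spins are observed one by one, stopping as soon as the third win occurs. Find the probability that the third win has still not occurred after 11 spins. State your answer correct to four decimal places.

Needing more than 11 spins ⇔ fewer than 3 successes in the first 11. With X ~ Binomial(11, 0.38), P(Y > 11) = P(X ≤ 2).
  k=0: C(11,0)·0.38^0·0.62^11 = 0.005204
  k=1: C(11,1)·0.38^1·0.62^10 = 0.035083
  k=2: C(11,2)·0.38^2·0.62^9 = 0.107512
P(X ≤ 2) = 0.147798

0.1478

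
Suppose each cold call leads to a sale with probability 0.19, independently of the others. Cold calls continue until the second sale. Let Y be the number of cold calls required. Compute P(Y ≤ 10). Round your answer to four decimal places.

Finishing within 10 cold calls ⇔ at least 2 successes in the first 10. With X ~ Binomial(10, 0.19), P(Y ≤ 10) = 1 − P(X ≤ 1).
  k=0: C(10,0)·0.19^0·0.81^10 = 0.121577
  k=1: C(10,1)·0.19^1·0.81^9 = 0.285180
1 − 0.406756 = 0.593244

0.5932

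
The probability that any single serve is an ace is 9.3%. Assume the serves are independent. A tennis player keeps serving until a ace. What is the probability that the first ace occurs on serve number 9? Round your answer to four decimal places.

0.0426

Geometric (trials to first success), p = 0.093.
P(Y = 9) = (1−p)^8 · p = 0.45799 · 0.093 = 0.042593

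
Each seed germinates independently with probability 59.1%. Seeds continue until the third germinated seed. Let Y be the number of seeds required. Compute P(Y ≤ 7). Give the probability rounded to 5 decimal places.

Finishing within 7 seeds ⇔ at least 3 successes in the first 7. With X ~ Binomial(7, 0.591), P(Y ≤ 7) = 1 − P(X ≤ 2).
  k=0: C(7,0)·0.591^0·0.409^7 = 0.0019145
  k=1: C(7,1)·0.591^1·0.409^6 = 0.0193654
  k=2: C(7,2)·0.591^2·0.409^5 = 0.0839481
1 − 0.1052280 = 0.8947720

0.89477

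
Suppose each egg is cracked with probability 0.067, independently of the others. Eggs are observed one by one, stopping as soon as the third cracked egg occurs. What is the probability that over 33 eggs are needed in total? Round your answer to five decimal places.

0.61787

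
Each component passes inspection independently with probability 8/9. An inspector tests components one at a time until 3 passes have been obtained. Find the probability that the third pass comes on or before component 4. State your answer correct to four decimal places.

0.9364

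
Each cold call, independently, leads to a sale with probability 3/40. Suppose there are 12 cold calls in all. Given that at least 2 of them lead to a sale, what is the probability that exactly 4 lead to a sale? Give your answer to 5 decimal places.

0.03717

X ~ Binomial(12, 0.075). Want P(X=4 | X≥2) = P(X=4) / P(X≥2).
P(X=4) = C(12,4)·0.075^4·0.925^8 = 0.0083943
P(X≥2) = 1 − 0.3923745 − 0.3817698 = 0.2258557
Ratio = 0.0083943 / 0.2258557 = 0.0371666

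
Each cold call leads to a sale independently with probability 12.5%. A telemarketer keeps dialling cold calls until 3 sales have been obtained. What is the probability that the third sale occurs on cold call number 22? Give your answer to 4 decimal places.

Y = trial on which the third success occurs; negative binomial, r=3, p=0.125.
P(Y=22) = C(21,2) · p^3 · (1−p)^19
= 210 · 0.0019531 · 0.079096 = 0.032442

0.0324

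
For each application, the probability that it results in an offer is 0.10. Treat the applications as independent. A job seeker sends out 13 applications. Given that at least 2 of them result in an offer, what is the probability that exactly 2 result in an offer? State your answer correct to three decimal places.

X ~ Binomial(13, 0.10). Want P(X=2 | X≥2) = P(X=2) / P(X≥2).
P(X=2) = C(13,2)·0.10^2·0.90^11 = 0.24477
P(X≥2) = 1 − 0.25419 − 0.36716 = 0.37866
Ratio = 0.24477 / 0.37866 = 0.64643

0.646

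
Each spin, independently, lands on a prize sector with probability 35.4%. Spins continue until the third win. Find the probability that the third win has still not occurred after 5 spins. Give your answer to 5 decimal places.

Needing more than 5 spins ⇔ fewer than 3 successes in the first 5. With X ~ Binomial(5, 0.354), P(Y > 5) = P(X ≤ 2).
  k=0: C(5,0)·0.354^0·0.646^5 = 0.1125026
  k=1: C(5,1)·0.354^1·0.646^4 = 0.3082502
  k=2: C(5,2)·0.354^2·0.646^3 = 0.3378346
P(X ≤ 2) = 0.7585873

0.75859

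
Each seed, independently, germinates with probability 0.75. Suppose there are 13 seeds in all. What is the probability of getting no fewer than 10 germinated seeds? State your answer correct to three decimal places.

X ~ Binomial(13, 0.75); P(X ≥ 10) = Σ C(13,k) p^k (1−p)^(13−k) over k:
  k=10: C(13,10)·0.75^10·0.25^3 = 0.25165
  k=11: C(13,11)·0.75^11·0.25^2 = 0.20590
  k=12: C(13,12)·0.75^12·0.25^1 = 0.10295
  k=13: C(13,13)·0.75^13·0.25^0 = 0.02376
Total = 0.58425

0.584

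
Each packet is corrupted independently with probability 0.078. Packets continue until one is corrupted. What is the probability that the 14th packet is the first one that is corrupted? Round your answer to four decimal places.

Geometric (trials to first success), p = 0.078.
P(Y = 14) = (1−p)^13 · p = 0.34794 · 0.078 = 0.027139

0.0271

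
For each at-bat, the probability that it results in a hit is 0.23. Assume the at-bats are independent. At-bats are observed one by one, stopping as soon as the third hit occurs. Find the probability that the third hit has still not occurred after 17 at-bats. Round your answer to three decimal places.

Needing more than 17 at-bats ⇔ fewer than 3 successes in the first 17. With X ~ Binomial(17, 0.23), P(Y > 17) = P(X ≤ 2).
  k=0: C(17,0)·0.23^0·0.77^17 = 0.01176
  k=1: C(17,1)·0.23^1·0.77^16 = 0.05971
  k=2: C(17,2)·0.23^2·0.77^15 = 0.14268
P(X ≤ 2) = 0.21414

0.214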